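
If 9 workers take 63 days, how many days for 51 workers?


Inverse proportion: x × y = constant
k = 9 × 63 = 567
y₂ = k / 51 = 567 / 51
= 11.12

11.12


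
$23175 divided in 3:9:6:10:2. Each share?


Total parts = 3 + 9 + 6 + 10 + 2 = 30
Part 1: 23175 × 3/30 = 2317.50
Part 2: 23175 × 9/30 = 6952.50
Part 3: 23175 × 6/30 = 4635.00
Part 4: 23175 × 10/30 = 7725.00
Part 5: 23175 × 2/30 = 1545.00
= Part 1: $2317.50, Part 2: $6952.50, Part 3: $4635.00, Part 4: $7725.00, Part 5: $1545.00

Part 1: $2317.50, Part 2: $6952.50, Part 3: $4635.00, Part 4: $7725.00, Part 5: $1545.00


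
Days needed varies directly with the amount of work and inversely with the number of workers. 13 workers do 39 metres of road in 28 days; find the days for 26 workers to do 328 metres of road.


Days ∝ work / workers, so d₂ = d₁ × (m₁/m₂) × (w₂/w₁)
Workers factor (inverse): 13/26 = 0.5000
Work factor (direct): 328/39 ≈ 8.4103
d₂ = 28 × 13/26 × 328/39 = (28 × 13 × 328) / (26 × 39) = 119392/1014
≈ 117.74 days

117.74 days


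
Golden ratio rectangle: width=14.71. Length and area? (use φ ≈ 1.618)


φ = (1 + √5) / 2 ≈ 1.618
Length = width × φ = 14.71 × 1.618 = 23.80078
≈ 23.80
Area = width × length = 14.71 × 23.80078 = 350.1094738 ≈ 350.11
= Length: 23.80, Area: 350.11

Length: 23.80, Area: 350.11


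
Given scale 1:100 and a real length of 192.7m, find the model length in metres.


Model size = real / scale
= 192.7 / 100
= 1.9270 m

1.9270 m


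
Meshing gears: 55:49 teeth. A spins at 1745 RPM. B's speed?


Gear ratio = 55:49 = 55:49
RPM_B = RPM_A × (teeth_A / teeth_B)
= 1745 × (55/49)
= 1958.7 RPM

1958.7 RPM


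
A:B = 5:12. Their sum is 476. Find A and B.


Let A = 5k, B = 12k.
5k + 12k = 476
17k = 476 → k = 476/17 = 28
A = 5×28 = 140, B = 12×28 = 336
= A = 140, B = 336

A = 140, B = 336


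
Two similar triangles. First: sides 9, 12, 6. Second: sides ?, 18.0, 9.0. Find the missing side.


Scale factor = 18.0/12 = 1.5
Missing side = 9 × 1.5
= 13.5

13.5


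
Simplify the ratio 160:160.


GCD(160, 160) = 160
160/160 : 160/160
= 1:1

1:1


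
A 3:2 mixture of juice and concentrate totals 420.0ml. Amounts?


Total parts = 3 + 2 = 5
juice: 420.0 × 3/5 = 252.0ml
concentrate: 420.0 × 2/5 = 168.0ml
= 252.0ml and 168.0ml

252.0ml and 168.0ml


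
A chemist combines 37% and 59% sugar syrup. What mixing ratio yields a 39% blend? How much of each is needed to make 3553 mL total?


Let x parts of 37% mix with y parts of 59%.
37x + 59y = 39(x + y)
37x + 59y = 39x + 39y
x(37 - 39) = y(39 - 59)
x/y = (59 - 39)/(39 - 37) = 20/2
Simplify: 10:1
Total parts = 11; one part = 3553/11 = 323.00 mL
37% solution: 10×323.00 = 3230.00 mL
59% solution: 1×323.00 = 323.00 mL
= ratio 10:1; 3230.00 mL and 323.00 mL

ratio 10:1; 3230.00 mL and 323.00 mL


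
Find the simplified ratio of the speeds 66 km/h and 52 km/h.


Ratio = 66:52
GCD = 2
Simplified = 33:26
Time ratio (same distance) = 26:33
Speed ratio = 33:26

33:26


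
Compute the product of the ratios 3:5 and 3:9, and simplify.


Compound ratio = (3×3) : (5×9)
= 9:45
GCD = 9
= 1:5

1:5


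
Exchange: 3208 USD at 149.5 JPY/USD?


Amount × rate = 3208 × 149.5
= 479596.00 JPY

479596.00 JPY


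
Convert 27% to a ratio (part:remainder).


27% means 27 parts out of 100; remainder = 73
Part : remainder = 27:73
GCD = 1
= 27:73

27:73


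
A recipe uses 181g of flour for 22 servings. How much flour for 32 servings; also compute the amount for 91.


Direct proportion: y/x = constant
k = 181/22 ≈ 8.2273
y at x=32: k × 32 = 181 × 32 / 22 = 5792/22 ≈ 263.27
y at x=91: k × 91 = 181 × 91 / 22 = 16471/22 ≈ 748.68
= 263.27 and 748.68

263.27 and 748.68


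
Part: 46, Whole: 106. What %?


Percentage = (part / whole) × 100
= (46 / 106) × 100
≈ 43.40%

43.40%


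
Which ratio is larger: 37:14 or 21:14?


37/14 = 2.6429
21/14 = 1.5000
2.6429 > 1.5000, so 37:14 is greater
= 37:14

37:14


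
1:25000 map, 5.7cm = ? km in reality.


Real distance = map distance × scale
= 5.7cm × 25000
= 142500 cm = 1425.0 m
= 1.425 km

1.425 km


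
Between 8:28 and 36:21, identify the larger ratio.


8/28 = 0.2857
36/21 = 1.7143
0.2857 < 1.7143, so 8:28 is less
= 36:21

36:21


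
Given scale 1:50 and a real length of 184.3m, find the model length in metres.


Model size = real / scale
= 184.3 / 50
= 3.6860 m

3.6860 m


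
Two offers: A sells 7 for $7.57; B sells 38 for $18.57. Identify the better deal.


Deal A: $7.57/7 = $1.0814/unit
Deal B: $18.57/38 = $0.4887/unit
B is cheaper per unit
= Deal B

Deal B


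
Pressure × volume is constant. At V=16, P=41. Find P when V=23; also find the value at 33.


Inverse proportion: x × y = constant
k = 16 × 41 = 656
At x=23: k/23 = 28.52
At x=33: k/33 = 19.88
= 28.52 and 19.88

28.52 and 19.88


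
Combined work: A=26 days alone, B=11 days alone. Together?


Rate of A = 1/26 per day
Rate of B = 1/11 per day
Combined rate = 1/26 + 1/11 = 37/286 ≈ 0.1294 per day
Days = 1 / combined rate = 286/37
≈ 7.73 days

7.73 days


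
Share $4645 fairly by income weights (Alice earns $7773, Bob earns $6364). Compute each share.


Total income = 7773 + 6364 = $14137
Alice: $4645 × 7773/14137 = $2553.98
Bob: $4645 × 6364/14137 = $2091.02
= Alice: $2553.98, Bob: $2091.02

Alice: $2553.98, Bob: $2091.02


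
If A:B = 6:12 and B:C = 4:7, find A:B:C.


Match B: multiply A:B by 4 → 24:48
Multiply B:C by 12 → 48:84
Combined: 24:48:84
GCD = 12
= 2:4:7

2:4:7


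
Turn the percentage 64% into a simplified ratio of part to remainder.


64% means 64 parts out of 100; remainder = 36
Part : remainder = 64:36
GCD = 4
= 16:9

16:9


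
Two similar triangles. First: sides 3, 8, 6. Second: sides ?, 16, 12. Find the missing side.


Scale factor = 16/8 = 2
Missing side = 3 × 2
= 6.0

6.0


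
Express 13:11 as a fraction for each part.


Total parts = 13 + 11 = 24
First part: 13/24 = 13/24
Second part: 11/24 = 11/24
= 13/24 and 11/24

13/24 and 11/24


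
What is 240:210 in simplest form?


GCD(240, 210) = 30
240/30 : 210/30
= 8:7

8:7


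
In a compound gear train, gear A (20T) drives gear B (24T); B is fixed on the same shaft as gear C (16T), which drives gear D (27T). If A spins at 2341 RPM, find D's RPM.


Stage 1: RPM_B = RPM_A × t_A/t_B = 2341 × 20/24 = 46820/24 ≈ 1950.83
B and C share a shaft → RPM_C = RPM_B
Stage 2: RPM_D = RPM_C × t_C/t_D = RPM_A × (t_A×t_C)/(t_B×t_D)
Overall ratio = (20×16)/(24×27) = 320/648
RPM_D = 2341 × 320/648 = 749120/648
≈ 1156.05 RPM

1156.05 RPM


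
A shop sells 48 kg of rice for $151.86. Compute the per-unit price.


Unit rate = total / quantity
= 151.86 / 48
= $3.16 per unit

$3.16 per unit


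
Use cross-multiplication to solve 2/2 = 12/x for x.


Cross multiply: 2 × x = 2 × 12
2x = 24
x = 24 / 2
= 12.00

12.00


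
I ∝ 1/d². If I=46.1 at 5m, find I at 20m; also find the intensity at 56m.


I₁d₁² = I₂d₂²
I at 20m = 46.1 × (5/20)² = 46.1 × 25/400 = 1152.5/400 ≈ 2.8813
I at 56m = 46.1 × (5/56)² = 46.1 × 25/3136 = 1152.5/3136 ≈ 0.3675
= 2.8813 and 0.3675

2.8813 and 0.3675


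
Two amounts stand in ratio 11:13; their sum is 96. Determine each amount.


Let A = 11k, B = 13k.
11k + 13k = 96
24k = 96 → k = 96/24 = 4
A = 11×4 = 44, B = 13×4 = 52
= A = 44, B = 52

A = 44, B = 52


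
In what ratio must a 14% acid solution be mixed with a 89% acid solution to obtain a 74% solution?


Let x parts of 14% mix with y parts of 89%.
14x + 89y = 74(x + y)
14x + 89y = 74x + 74y
x(14 - 74) = y(74 - 89)
x/y = (89 - 74)/(74 - 14) = 15/60
Simplify: 1:4
= 1:4

1:4


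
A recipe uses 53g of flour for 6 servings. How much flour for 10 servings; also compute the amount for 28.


Direct proportion: y/x = constant
k = 53/6 ≈ 8.8333
y at x=10: k × 10 = 53 × 10 / 6 = 530/6 ≈ 88.33
y at x=28: k × 28 = 53 × 28 / 6 = 1484/6 ≈ 247.33
= 88.33 and 247.33

88.33 and 247.33


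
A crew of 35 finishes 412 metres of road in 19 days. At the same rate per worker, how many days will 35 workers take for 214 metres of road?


Days ∝ work / workers, so d₂ = d₁ × (m₁/m₂) × (w₂/w₁)
Workers factor (inverse): 35/35 = 1.0000
Work factor (direct): 214/412 ≈ 0.5194
d₂ = 19 × 35/35 × 214/412 = (19 × 35 × 214) / (35 × 412) = 142310/14420
≈ 9.87 days

9.87 days


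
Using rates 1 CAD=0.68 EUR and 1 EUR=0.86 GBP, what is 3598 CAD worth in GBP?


Step 1: 3598 CAD × 0.68 = 2446.64 EUR
Step 2: 2446.64 EUR × 0.86 = 2104.11 GBP
Implied rate CAD→GBP = 0.68 × 0.86 = 0.5848
= 2104.11 GBP

2104.11 GBP


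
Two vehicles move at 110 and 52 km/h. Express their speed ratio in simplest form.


Ratio = 110:52
GCD = 2
Simplified = 55:26
Time ratio (same distance) = 26:55
Speed ratio = 55:26

55:26


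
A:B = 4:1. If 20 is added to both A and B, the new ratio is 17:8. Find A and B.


Let A = 4k, B = 1k.
(4k + 20) / (1k + 20) = 17/8
Cross-multiply: 8(4k + 20) = 17(1k + 20)
32k + 160 = 17k + 340
32k - 17k = 340 - 160
15k = 180
k = 180/15 = 12
A = 4×12 = 48, B = 1×12 = 12
= A = 48, B = 12

A = 48, B = 12


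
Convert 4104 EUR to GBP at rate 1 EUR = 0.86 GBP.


Amount × rate = 4104 × 0.86
= 3529.44 GBP

3529.44 GBP


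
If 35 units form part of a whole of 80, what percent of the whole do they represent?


Percentage = (part / whole) × 100
= (35 / 80) × 100
= 43.75%

43.75%


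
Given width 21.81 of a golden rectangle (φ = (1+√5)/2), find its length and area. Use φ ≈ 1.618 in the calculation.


φ = (1 + √5) / 2 ≈ 1.618
Length = width × φ = 21.81 × 1.618 = 35.28858
≈ 35.29
Area = width × length = 21.81 × 35.28858 = 769.6439298 ≈ 769.64
= Length: 35.29, Area: 769.64

Length: 35.29, Area: 769.64


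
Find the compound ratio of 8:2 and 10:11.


Compound ratio = (8×10) : (2×11)
= 80:22
GCD = 2
= 40:11

40:11


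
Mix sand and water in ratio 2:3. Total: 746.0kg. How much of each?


Total parts = 2 + 3 = 5
sand: 746.0 × 2/5 = 298.4kg
water: 746.0 × 3/5 = 447.6kg
= 298.4kg and 447.6kg

298.4kg and 447.6kg


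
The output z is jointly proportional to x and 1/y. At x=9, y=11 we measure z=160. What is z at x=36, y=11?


z = k·x/y
Solve for k using the known point: k = z·y/x = 160×11/9 = 1760/9 ≈ 195.5556
Now evaluate at x=36, y=11:
z = k × 36 / 11 = (1760 × 36) / (9 × 11) = 63360/99
= 640.0000

640.0000


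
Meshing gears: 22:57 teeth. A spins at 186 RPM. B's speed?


Gear ratio = 22:57 = 22:57
RPM_B = RPM_A × (teeth_A / teeth_B)
= 186 × (22/57)
= 71.8 RPM

71.8 RPM


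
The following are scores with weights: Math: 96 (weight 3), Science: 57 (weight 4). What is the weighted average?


Numerator = 96×3 + 57×4
= 288 + 228
= 516
Total weight = 7
Weighted avg = 516/7
= 73.71

73.71


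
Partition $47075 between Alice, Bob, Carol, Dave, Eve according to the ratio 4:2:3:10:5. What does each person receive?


Total parts = 4 + 2 + 3 + 10 + 5 = 24
Alice: 47075 × 4/24 = 7845.83
Bob: 47075 × 2/24 = 3922.92
Carol: 47075 × 3/24 = 5884.38
Dave: 47075 × 10/24 = 19614.58
Eve: 47075 × 5/24 = 9807.29
= Alice: $7845.83, Bob: $3922.92, Carol: $5884.38, Dave: $19614.58, Eve: $9807.29

Alice: $7845.83, Bob: $3922.92, Carol: $5884.38, Dave: $19614.58, Eve: $9807.29


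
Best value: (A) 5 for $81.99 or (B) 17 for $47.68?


Deal A: $81.99/5 = $16.3980/unit
Deal B: $47.68/17 = $2.8047/unit
B is cheaper per unit
= Deal B

Deal B


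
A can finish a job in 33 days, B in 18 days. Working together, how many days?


Rate of A = 1/33 per day
Rate of B = 1/18 per day
Combined rate = 1/33 + 1/18 = 51/594 ≈ 0.0859 per day
Days = 1 / combined rate = 594/51
≈ 11.65 days

11.65 days


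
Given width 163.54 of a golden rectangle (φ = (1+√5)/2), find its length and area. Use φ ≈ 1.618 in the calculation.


φ = (1 + √5) / 2 ≈ 1.618
Length = width × φ = 163.54 × 1.618 = 264.60772
≈ 264.61
Area = width × length = 163.54 × 264.60772 = 43273.9465288 ≈ 43273.95
= Length: 264.61, Area: 43273.95

Length: 264.61, Area: 43273.95


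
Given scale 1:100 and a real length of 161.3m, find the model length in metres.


Model size = real / scale
= 161.3 / 100
= 1.6130 m

1.6130 m


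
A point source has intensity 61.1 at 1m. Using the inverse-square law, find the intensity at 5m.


I₁d₁² = I₂d₂²
I₂ = I₁ × (d₁/d₂)²
= 61.1 × (1/5)²
= 61.1 × 1/25
= 61.1/25
= 2.4440

2.4440


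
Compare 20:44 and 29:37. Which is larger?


20/44 = 0.4545
29/37 = 0.7838
0.4545 < 0.7838, so 20:44 is less
= 29:37

29:37


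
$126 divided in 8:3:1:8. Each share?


Total parts = 8 + 3 + 1 + 8 = 20
Part 1: 126 × 8/20 = 50.40
Part 2: 126 × 3/20 = 18.90
Part 3: 126 × 1/20 = 6.30
Part 4: 126 × 8/20 = 50.40
= Part 1: $50.40, Part 2: $18.90, Part 3: $6.30, Part 4: $50.40

Part 1: $50.40, Part 2: $18.90, Part 3: $6.30, Part 4: $50.40


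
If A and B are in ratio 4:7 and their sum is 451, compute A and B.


Let A = 4k, B = 7k.
4k + 7k = 451
11k = 451 → k = 451/11 = 41
A = 4×41 = 164, B = 7×41 = 287
= A = 164, B = 287

A = 164, B = 287


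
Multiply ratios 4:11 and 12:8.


Compound ratio = (4×12) : (11×8)
= 48:88
GCD = 8
= 6:11

6:11


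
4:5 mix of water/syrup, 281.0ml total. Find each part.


Total parts = 4 + 5 = 9
water: 281.0 × 4/9 = 124.9ml
syrup: 281.0 × 5/9 = 156.1ml
= 124.9ml and 156.1ml

124.9ml and 156.1ml


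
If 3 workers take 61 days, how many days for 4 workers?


Inverse proportion: x × y = constant
k = 3 × 61 = 183
y₂ = k / 4 = 183 / 4
= 45.75

45.75


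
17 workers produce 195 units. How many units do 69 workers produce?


Direct proportion: y/x = constant
k = 195/17 ≈ 11.4706
y₂ = k × 69 = 195 × 69 / 17 = 13455/17
≈ 791.47

791.47


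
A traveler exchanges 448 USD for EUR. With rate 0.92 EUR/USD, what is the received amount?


Amount × rate = 448 × 0.92
= 412.16 EUR

412.16 EUR


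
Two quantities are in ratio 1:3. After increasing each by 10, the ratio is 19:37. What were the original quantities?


Let A = 1k, B = 3k.
(1k + 10) / (3k + 10) = 19/37
Cross-multiply: 37(1k + 10) = 19(3k + 10)
37k + 370 = 57k + 190
37k - 57k = 190 - 370
-20k = -180
k = -180/-20 = 9
A = 1×9 = 9, B = 3×9 = 27
= A = 9, B = 27

A = 9, B = 27


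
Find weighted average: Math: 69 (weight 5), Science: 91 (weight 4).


Numerator = 69×5 + 91×4
= 345 + 364
= 709
Total weight = 9
Weighted avg = 709/9
= 78.78

78.78


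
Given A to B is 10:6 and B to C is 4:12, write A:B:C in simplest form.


Match B: multiply A:B by 4 → 40:24
Multiply B:C by 6 → 24:72
Combined: 40:24:72
GCD = 8
= 5:3:9

5:3:9


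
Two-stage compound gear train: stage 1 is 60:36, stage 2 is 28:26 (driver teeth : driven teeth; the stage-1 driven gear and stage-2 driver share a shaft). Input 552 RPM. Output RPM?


Stage 1: RPM_B = RPM_A × t_A/t_B = 552 × 60/36 = 33120/36 = 920.00
B and C share a shaft → RPM_C = RPM_B
Stage 2: RPM_D = RPM_C × t_C/t_D = RPM_A × (t_A×t_C)/(t_B×t_D)
Overall ratio = (60×28)/(36×26) = 1680/936
RPM_D = 552 × 1680/936 = 927360/936
≈ 990.77 RPM

990.77 RPM


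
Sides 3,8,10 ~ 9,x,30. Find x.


Scale factor = 9/3 = 3
Missing side = 8 × 3
= 24.0

24.0


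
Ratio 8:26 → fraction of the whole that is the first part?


Total parts = 8 + 26 = 34
First part: 8/34 = 4/17
= 4/17

4/17


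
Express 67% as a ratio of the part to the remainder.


67% means 67 parts out of 100; remainder = 33
Part : remainder = 67:33
GCD = 1
= 67:33

67:33


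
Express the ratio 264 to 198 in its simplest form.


GCD(264, 198) = 66
264/66 : 198/66
= 4:3

4:3


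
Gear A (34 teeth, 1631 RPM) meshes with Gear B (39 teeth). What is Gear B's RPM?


Gear ratio = 34:39 = 34:39
RPM_B = RPM_A × (teeth_A / teeth_B)
= 1631 × (34/39)
= 1421.9 RPM

1421.9 RPM


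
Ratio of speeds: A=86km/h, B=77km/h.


Ratio = 86:77
GCD = 1
Simplified = 86:77
Time ratio (same distance) = 77:86
Speed ratio = 86:77

86:77


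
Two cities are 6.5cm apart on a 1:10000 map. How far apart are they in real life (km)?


Real distance = map distance × scale
= 6.5cm × 10000
= 65000 cm = 650.0 m
= 0.650 km

0.650 km


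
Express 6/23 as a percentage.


Percentage = (part / whole) × 100
= (6 / 23) × 100
≈ 26.09%

26.09%


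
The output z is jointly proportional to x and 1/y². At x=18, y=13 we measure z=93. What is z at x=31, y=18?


z = k·x/y²
Solve for k using the known point: k = z·y²/x = 93×169/18 = 15717/18 ≈ 873.1667
Now evaluate at x=31, y=18:
z = k × 31 / 324 = (15717 × 31) / (18 × 324) = 487227/5832
≈ 83.5437

83.5437


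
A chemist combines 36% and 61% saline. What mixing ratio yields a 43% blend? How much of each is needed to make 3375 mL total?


Let x parts of 36% mix with y parts of 61%.
36x + 61y = 43(x + y)
36x + 61y = 43x + 43y
x(36 - 43) = y(43 - 61)
x/y = (61 - 43)/(43 - 36) = 18/7
Simplify: 18:7
Total parts = 25; one part = 3375/25 = 135.00 mL
36% solution: 18×135.00 = 2430.00 mL
61% solution: 7×135.00 = 945.00 mL
= ratio 18:7; 2430.00 mL and 945.00 mL

ratio 18:7; 2430.00 mL and 945.00 mL


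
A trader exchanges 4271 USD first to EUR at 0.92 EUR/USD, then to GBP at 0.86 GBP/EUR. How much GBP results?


Step 1: 4271 USD × 0.92 = 3929.32 EUR
Step 2: 3929.32 EUR × 0.86 = 3379.22 GBP
Implied rate USD→GBP = 0.92 × 0.86 = 0.7912
= 3379.22 GBP

3379.22 GBP


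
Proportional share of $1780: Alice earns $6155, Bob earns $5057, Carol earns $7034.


Total income = 6155 + 5057 + 7034 = $18246
Alice: $1780 × 6155/18246 = $600.45
Bob: $1780 × 5057/18246 = $493.34
Carol: $1780 × 7034/18246 = $686.21
= Alice: $600.45, Bob: $493.34, Carol: $686.21

Alice: $600.45, Bob: $493.34, Carol: $686.21


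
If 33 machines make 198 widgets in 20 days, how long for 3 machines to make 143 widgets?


Days ∝ work / workers, so d₂ = d₁ × (m₁/m₂) × (w₂/w₁)
Workers factor (inverse): 33/3 = 11.0000
Work factor (direct): 143/198 ≈ 0.7222
d₂ = 20 × 33/3 × 143/198 = (20 × 33 × 143) / (3 × 198) = 94380/594
≈ 158.89 days

158.89 days


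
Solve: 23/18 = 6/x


Cross multiply: 23 × x = 18 × 6
23x = 108
x = 108 / 23
= 4.70

4.70


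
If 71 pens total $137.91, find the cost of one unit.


Unit rate = total / quantity
= 137.91 / 71
= $1.94 per unit

$1.94 per unit


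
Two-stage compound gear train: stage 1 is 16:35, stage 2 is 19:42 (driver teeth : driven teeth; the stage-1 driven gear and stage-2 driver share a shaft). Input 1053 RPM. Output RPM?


Stage 1: RPM_B = RPM_A × t_A/t_B = 1053 × 16/35 = 16848/35 ≈ 481.37
B and C share a shaft → RPM_C = RPM_B
Stage 2: RPM_D = RPM_C × t_C/t_D = RPM_A × (t_A×t_C)/(t_B×t_D)
Overall ratio = (16×19)/(35×42) = 304/1470
RPM_D = 1053 × 304/1470 = 320112/1470
≈ 217.76 RPM

217.76 RPM


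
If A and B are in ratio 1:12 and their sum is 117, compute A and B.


Let A = 1k, B = 12k.
1k + 12k = 117
13k = 117 → k = 117/13 = 9
A = 1×9 = 9, B = 12×9 = 108
= A = 9, B = 108

A = 9, B = 108


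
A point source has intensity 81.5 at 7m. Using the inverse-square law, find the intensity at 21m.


I₁d₁² = I₂d₂²
I₂ = I₁ × (d₁/d₂)²
= 81.5 × (7/21)²
= 81.5 × 49/441
= 3993.5/441
≈ 9.0556

9.0556


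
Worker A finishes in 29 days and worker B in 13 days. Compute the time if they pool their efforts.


Rate of A = 1/29 per day
Rate of B = 1/13 per day
Combined rate = 1/29 + 1/13 = 42/377 ≈ 0.1114 per day
Days = 1 / combined rate = 377/42
≈ 8.98 days

8.98 days


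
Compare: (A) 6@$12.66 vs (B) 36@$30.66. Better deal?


Deal A: $12.66/6 = $2.1100/unit
Deal B: $30.66/36 = $0.8517/unit
B is cheaper per unit
= Deal B

Deal B


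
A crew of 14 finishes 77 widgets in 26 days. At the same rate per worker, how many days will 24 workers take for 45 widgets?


Days ∝ work / workers, so d₂ = d₁ × (m₁/m₂) × (w₂/w₁)
Workers factor (inverse): 14/24 ≈ 0.5833
Work factor (direct): 45/77 ≈ 0.5844
d₂ = 26 × 14/24 × 45/77 = (26 × 14 × 45) / (24 × 77) = 16380/1848
≈ 8.86 days

8.86 days


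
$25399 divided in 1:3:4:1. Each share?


Total parts = 1 + 3 + 4 + 1 = 9
Part 1: 25399 × 1/9 = 2822.11
Part 2: 25399 × 3/9 = 8466.33
Part 3: 25399 × 4/9 = 11288.44
Part 4: 25399 × 1/9 = 2822.11
= Part 1: $2822.11, Part 2: $8466.33, Part 3: $11288.44, Part 4: $2822.11

Part 1: $2822.11, Part 2: $8466.33, Part 3: $11288.44, Part 4: $2822.11


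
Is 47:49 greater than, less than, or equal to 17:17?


47/49 = 0.9592
17/17 = 1.0000
0.9592 < 1.0000, so 47:49 is less
= less than

less than


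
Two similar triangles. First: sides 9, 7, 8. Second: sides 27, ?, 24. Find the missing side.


Scale factor = 27/9 = 3
Missing side = 7 × 3
= 21.0

21.0


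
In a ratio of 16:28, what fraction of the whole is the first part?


Total parts = 16 + 28 = 44
First part: 16/44 = 4/11
= 4/11

4/11


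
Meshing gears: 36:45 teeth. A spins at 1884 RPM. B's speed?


Gear ratio = 36:45 = 4:5
RPM_B = RPM_A × (teeth_A / teeth_B)
= 1884 × (36/45)
= 1507.2 RPM

1507.2 RPM


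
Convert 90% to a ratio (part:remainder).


90% means 90 parts out of 100; remainder = 10
Part : remainder = 90:10
GCD = 10
= 9:1

9:1


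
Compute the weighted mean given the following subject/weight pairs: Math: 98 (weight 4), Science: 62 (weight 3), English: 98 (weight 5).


Numerator = 98×4 + 62×3 + 98×5
= 392 + 186 + 490
= 1068
Total weight = 12
Weighted avg = 1068/12
= 89.00

89.00


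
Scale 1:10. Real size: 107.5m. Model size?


Model size = real / scale
= 107.5 / 10
= 10.7500 m

10.7500 m


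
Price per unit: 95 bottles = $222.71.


Unit rate = total / quantity
= 222.71 / 95
= $2.34 per unit

$2.34 per unit


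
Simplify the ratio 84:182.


GCD(84, 182) = 14
84/14 : 182/14
= 6:13

6:13


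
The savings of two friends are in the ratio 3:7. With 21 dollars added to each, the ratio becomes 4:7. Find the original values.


Let A = 3k, B = 7k.
(3k + 21) / (7k + 21) = 4/7
Cross-multiply: 7(3k + 21) = 4(7k + 21)
21k + 147 = 28k + 84
21k - 28k = 84 - 147
-7k = -63
k = -63/-7 = 9
A = 3×9 = 27, B = 7×9 = 63
= A = 27, B = 63

A = 27, B = 63


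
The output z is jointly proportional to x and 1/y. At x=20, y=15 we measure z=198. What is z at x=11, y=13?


z = k·x/y
Solve for k using the known point: k = z·y/x = 198×15/20 = 2970/20 = 148.5000
Now evaluate at x=11, y=13:
z = k × 11 / 13 = (2970 × 11) / (20 × 13) = 32670/260
≈ 125.6538

125.6538


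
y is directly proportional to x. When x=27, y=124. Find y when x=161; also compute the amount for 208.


Direct proportion: y/x = constant
k = 124/27 ≈ 4.5926
y at x=161: k × 161 = 124 × 161 / 27 = 19964/27 ≈ 739.41
y at x=208: k × 208 = 124 × 208 / 27 = 25792/27 ≈ 955.26
= 739.41 and 955.26

739.41 and 955.26


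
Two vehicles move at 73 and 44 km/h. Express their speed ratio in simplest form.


Ratio = 73:44
GCD = 1
Simplified = 73:44
Time ratio (same distance) = 44:73
Speed ratio = 73:44

73:44


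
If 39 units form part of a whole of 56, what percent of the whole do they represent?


Percentage = (part / whole) × 100
= (39 / 56) × 100
≈ 69.64%

69.64%


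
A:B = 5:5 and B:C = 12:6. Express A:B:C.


Match B: multiply A:B by 12 → 60:60
Multiply B:C by 5 → 60:30
Combined: 60:60:30
GCD = 30
= 2:2:1

2:2:1


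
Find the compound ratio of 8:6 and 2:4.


Compound ratio = (8×2) : (6×4)
= 16:24
GCD = 8
= 2:3

2:3


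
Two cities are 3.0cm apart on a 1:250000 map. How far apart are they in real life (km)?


Real distance = map distance × scale
= 3.0cm × 250000
= 750000 cm = 7500.0 m
= 7.500 km

7.500 km


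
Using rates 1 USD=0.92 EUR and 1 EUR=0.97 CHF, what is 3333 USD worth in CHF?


Step 1: 3333 USD × 0.92 = 3066.36 EUR
Step 2: 3066.36 EUR × 0.97 = 2974.37 CHF
Implied rate USD→CHF = 0.92 × 0.97 = 0.8924
= 2974.37 CHF

2974.37 CHF


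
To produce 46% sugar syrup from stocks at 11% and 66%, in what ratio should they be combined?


Let x parts of 11% mix with y parts of 66%.
11x + 66y = 46(x + y)
11x + 66y = 46x + 46y
x(11 - 46) = y(46 - 66)
x/y = (66 - 46)/(46 - 11) = 20/35
Simplify: 4:7
= 4:7

4:7


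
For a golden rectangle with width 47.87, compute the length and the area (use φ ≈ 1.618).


φ = (1 + √5) / 2 ≈ 1.618
Length = width × φ = 47.87 × 1.618 = 77.45366
≈ 77.45
Area = width × length = 47.87 × 77.45366 = 3707.7067042 ≈ 3707.71
= Length: 77.45, Area: 3707.71

Length: 77.45, Area: 3707.71


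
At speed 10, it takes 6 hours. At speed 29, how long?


Inverse proportion: x × y = constant
k = 10 × 6 = 60
y₂ = k / 29 = 60 / 29
= 2.07

2.07


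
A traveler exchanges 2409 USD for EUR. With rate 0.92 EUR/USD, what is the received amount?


Amount × rate = 2409 × 0.92
= 2216.28 EUR

2216.28 EUR


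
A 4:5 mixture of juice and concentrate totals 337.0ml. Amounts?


Total parts = 4 + 5 = 9
juice: 337.0 × 4/9 = 149.8ml
concentrate: 337.0 × 5/9 = 187.2ml
= 149.8ml and 187.2ml

149.8ml and 187.2ml


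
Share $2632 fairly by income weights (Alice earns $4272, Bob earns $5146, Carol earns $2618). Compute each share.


Total income = 4272 + 5146 + 2618 = $12036
Alice: $2632 × 4272/12036 = $934.19
Bob: $2632 × 5146/12036 = $1125.31
Carol: $2632 × 2618/12036 = $572.50
= Alice: $934.19, Bob: $1125.31, Carol: $572.50

Alice: $934.19, Bob: $1125.31, Carol: $572.50


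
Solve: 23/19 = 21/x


Cross multiply: 23 × x = 19 × 21
23x = 399
x = 399 / 23
= 17.35

17.35


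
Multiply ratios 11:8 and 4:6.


Compound ratio = (11×4) : (8×6)
= 44:48
GCD = 4
= 11:12

11:12


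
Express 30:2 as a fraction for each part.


Total parts = 30 + 2 = 32
First part: 30/32 = 15/16
Second part: 2/32 = 1/16
= 15/16 and 1/16

15/16 and 1/16


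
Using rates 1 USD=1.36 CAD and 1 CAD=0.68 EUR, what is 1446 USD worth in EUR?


Step 1: 1446 USD × 1.36 = 1966.56 CAD
Step 2: 1966.56 CAD × 0.68 = 1337.26 EUR
Implied rate USD→EUR = 1.36 × 0.68 = 0.9248
= 1337.26 EUR

1337.26 EUR


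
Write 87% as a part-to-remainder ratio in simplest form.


87% means 87 parts out of 100; remainder = 13
Part : remainder = 87:13
GCD = 1
= 87:13

87:13


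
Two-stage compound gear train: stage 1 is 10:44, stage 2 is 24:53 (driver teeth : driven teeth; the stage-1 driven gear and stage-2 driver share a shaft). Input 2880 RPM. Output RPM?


Stage 1: RPM_B = RPM_A × t_A/t_B = 2880 × 10/44 = 28800/44 ≈ 654.55
B and C share a shaft → RPM_C = RPM_B
Stage 2: RPM_D = RPM_C × t_C/t_D = RPM_A × (t_A×t_C)/(t_B×t_D)
Overall ratio = (10×24)/(44×53) = 240/2332
RPM_D = 2880 × 240/2332 = 691200/2332
≈ 296.40 RPM

296.40 RPM


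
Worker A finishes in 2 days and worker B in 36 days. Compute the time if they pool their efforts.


Rate of A = 1/2 per day
Rate of B = 1/36 per day
Combined rate = 1/2 + 1/36 = 38/72 ≈ 0.5278 per day
Days = 1 / combined rate = 72/38
≈ 1.89 days

1.89 days


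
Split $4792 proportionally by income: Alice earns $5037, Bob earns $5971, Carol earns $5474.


Total income = 5037 + 5971 + 5474 = $16482
Alice: $4792 × 5037/16482 = $1464.46
Bob: $4792 × 5971/16482 = $1736.02
Carol: $4792 × 5474/16482 = $1591.52
= Alice: $1464.46, Bob: $1736.02, Carol: $1591.52

Alice: $1464.46, Bob: $1736.02, Carol: $1591.52


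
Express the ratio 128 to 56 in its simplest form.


GCD(128, 56) = 8
128/8 : 56/8
= 16:7

16:7


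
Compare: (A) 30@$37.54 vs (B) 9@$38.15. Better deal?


Deal A: $37.54/30 = $1.2513/unit
Deal B: $38.15/9 = $4.2389/unit
A is cheaper per unit
= Deal A

Deal A


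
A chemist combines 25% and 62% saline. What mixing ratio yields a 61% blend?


Let x parts of 25% mix with y parts of 62%.
25x + 62y = 61(x + y)
25x + 62y = 61x + 61y
x(25 - 61) = y(61 - 62)
x/y = (62 - 61)/(61 - 25) = 1/36
Simplify: 1:36
= 1:36

1:36


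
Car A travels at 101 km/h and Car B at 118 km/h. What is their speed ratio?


Ratio = 101:118
GCD = 1
Simplified = 101:118
Time ratio (same distance) = 118:101
Speed ratio = 101:118

101:118


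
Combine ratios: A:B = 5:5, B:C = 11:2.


Match B: multiply A:B by 11 → 55:55
Multiply B:C by 5 → 55:10
Combined: 55:55:10
GCD = 5
= 11:11:2

11:11:2


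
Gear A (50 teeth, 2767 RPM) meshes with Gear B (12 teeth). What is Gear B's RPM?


Gear ratio = 50:12 = 25:6
RPM_B = RPM_A × (teeth_A / teeth_B)
= 2767 × (50/12)
= 11529.2 RPM

11529.2 RPM


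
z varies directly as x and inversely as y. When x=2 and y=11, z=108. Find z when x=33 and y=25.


z = k·x/y
Solve for k using the known point: k = z·y/x = 108×11/2 = 1188/2 = 594.0000
Now evaluate at x=33, y=25:
z = k × 33 / 25 = (1188 × 33) / (2 × 25) = 39204/50
= 784.0800

784.0800


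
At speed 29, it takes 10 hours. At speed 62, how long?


Inverse proportion: x × y = constant
k = 29 × 10 = 290
y₂ = k / 62 = 290 / 62
= 4.68

4.68


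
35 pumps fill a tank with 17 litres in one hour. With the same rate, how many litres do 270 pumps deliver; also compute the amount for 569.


Direct proportion: y/x = constant
k = 17/35 ≈ 0.4857
y at x=270: k × 270 = 17 × 270 / 35 = 4590/35 ≈ 131.14
y at x=569: k × 569 = 17 × 569 / 35 = 9673/35 ≈ 276.37
= 131.14 and 276.37

131.14 and 276.37


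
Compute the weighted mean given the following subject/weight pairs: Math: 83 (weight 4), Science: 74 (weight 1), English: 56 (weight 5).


Numerator = 83×4 + 74×1 + 56×5
= 332 + 74 + 280
= 686
Total weight = 10
Weighted avg = 686/10
= 68.60

68.60


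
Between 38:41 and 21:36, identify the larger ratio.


38/41 = 0.9268
21/36 = 0.5833
0.9268 > 0.5833, so 38:41 is greater
= 38:41

38:41


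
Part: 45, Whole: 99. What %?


Percentage = (part / whole) × 100
= (45 / 99) × 100
≈ 45.45%

45.45%


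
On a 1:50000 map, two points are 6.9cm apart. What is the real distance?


Real distance = map distance × scale
= 6.9cm × 50000
= 345000 cm = 3450.0 m
= 3.450 km

3.450 km


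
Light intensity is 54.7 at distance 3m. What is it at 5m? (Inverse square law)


I₁d₁² = I₂d₂²
I₂ = I₁ × (d₁/d₂)²
= 54.7 × (3/5)²
= 54.7 × 9/25
= 492.3/25
= 19.6920

19.6920


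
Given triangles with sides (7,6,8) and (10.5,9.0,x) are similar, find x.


Scale factor = 10.5/7 = 1.5
Missing side = 8 × 1.5
= 12.0

12.0


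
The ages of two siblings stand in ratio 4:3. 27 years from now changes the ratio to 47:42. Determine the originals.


Let A = 4k, B = 3k.
(4k + 27) / (3k + 27) = 47/42
Cross-multiply: 42(4k + 27) = 47(3k + 27)
168k + 1134 = 141k + 1269
168k - 141k = 1269 - 1134
27k = 135
k = 135/27 = 5
A = 4×5 = 20, B = 3×5 = 15
= A = 20, B = 15

A = 20, B = 15


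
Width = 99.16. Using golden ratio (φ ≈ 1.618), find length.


φ = (1 + √5) / 2 ≈ 1.618
Length = width × φ = 99.16 × 1.618 = 160.44088
≈ 160.44

160.44


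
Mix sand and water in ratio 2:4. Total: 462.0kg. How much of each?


Total parts = 2 + 4 = 6
sand: 462.0 × 2/6 = 154.0kg
water: 462.0 × 4/6 = 308.0kg
= 154.0kg and 308.0kg

154.0kg and 308.0kg


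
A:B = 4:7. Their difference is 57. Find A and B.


Let A = 4k, B = 7k.
7k - 4k = 57
3k = 57 → k = 57/3 = 19
A = 4×19 = 76, B = 7×19 = 133
= A = 76, B = 133

A = 76, B = 133


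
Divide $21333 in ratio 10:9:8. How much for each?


Total parts = 10 + 9 + 8 = 27
Part 1: 21333 × 10/27 = 7901.11
Part 2: 21333 × 9/27 = 7111.00
Part 3: 21333 × 8/27 = 6320.89
= Part 1: $7901.11, Part 2: $7111.00, Part 3: $6320.89

Part 1: $7901.11, Part 2: $7111.00, Part 3: $6320.89


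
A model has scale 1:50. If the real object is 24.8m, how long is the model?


Model size = real / scale
= 24.8 / 50
= 0.4960 m

0.4960 m


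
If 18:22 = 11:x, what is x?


Cross multiply: 18 × x = 22 × 11
18x = 242
x = 242 / 18
= 13.44

13.44


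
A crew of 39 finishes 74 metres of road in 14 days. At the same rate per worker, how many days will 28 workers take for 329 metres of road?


Days ∝ work / workers, so d₂ = d₁ × (m₁/m₂) × (w₂/w₁)
Workers factor (inverse): 39/28 ≈ 1.3929
Work factor (direct): 329/74 ≈ 4.4459
d₂ = 14 × 39/28 × 329/74 = (14 × 39 × 329) / (28 × 74) = 179634/2072
≈ 86.70 days

86.70 days


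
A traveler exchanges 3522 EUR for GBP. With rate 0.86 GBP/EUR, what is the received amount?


Amount × rate = 3522 × 0.86
= 3028.92 GBP

3028.92 GBP


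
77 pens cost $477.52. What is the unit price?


Unit rate = total / quantity
= 477.52 / 77
= $6.20 per unit

$6.20 per unit


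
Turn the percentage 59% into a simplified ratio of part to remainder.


59% means 59 parts out of 100; remainder = 41
Part : remainder = 59:41
GCD = 1
= 59:41

59:41


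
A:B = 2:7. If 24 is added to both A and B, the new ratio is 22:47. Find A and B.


Let A = 2k, B = 7k.
(2k + 24) / (7k + 24) = 22/47
Cross-multiply: 47(2k + 24) = 22(7k + 24)
94k + 1128 = 154k + 528
94k - 154k = 528 - 1128
-60k = -600
k = -600/-60 = 10
A = 2×10 = 20, B = 7×10 = 70
= A = 20, B = 70

A = 20, B = 70


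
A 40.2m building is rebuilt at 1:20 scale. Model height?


Model size = real / scale
= 40.2 / 20
= 2.0100 m

2.0100 m


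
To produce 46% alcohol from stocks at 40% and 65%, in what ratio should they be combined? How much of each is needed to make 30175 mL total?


Let x parts of 40% mix with y parts of 65%.
40x + 65y = 46(x + y)
40x + 65y = 46x + 46y
x(40 - 46) = y(46 - 65)
x/y = (65 - 46)/(46 - 40) = 19/6
Simplify: 19:6
Total parts = 25; one part = 30175/25 = 1207.00 mL
40% solution: 19×1207.00 = 22933.00 mL
65% solution: 6×1207.00 = 7242.00 mL
= ratio 19:6; 22933.00 mL and 7242.00 mL

ratio 19:6; 22933.00 mL and 7242.00 mL


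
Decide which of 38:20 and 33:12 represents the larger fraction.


38/20 = 1.9000
33/12 = 2.7500
1.9000 < 2.7500, so 38:20 is less
= 33:12

33:12


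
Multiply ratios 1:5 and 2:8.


Compound ratio = (1×2) : (5×8)
= 2:40
GCD = 2
= 1:20

1:20


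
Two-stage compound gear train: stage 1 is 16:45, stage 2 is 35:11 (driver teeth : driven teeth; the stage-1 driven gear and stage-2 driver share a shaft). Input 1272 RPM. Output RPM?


Stage 1: RPM_B = RPM_A × t_A/t_B = 1272 × 16/45 = 20352/45 ≈ 452.27
B and C share a shaft → RPM_C = RPM_B
Stage 2: RPM_D = RPM_C × t_C/t_D = RPM_A × (t_A×t_C)/(t_B×t_D)
Overall ratio = (16×35)/(45×11) = 560/495
RPM_D = 1272 × 560/495 = 712320/495
≈ 1439.03 RPM

1439.03 RPM


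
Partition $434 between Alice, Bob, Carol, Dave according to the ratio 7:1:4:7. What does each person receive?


Total parts = 7 + 1 + 4 + 7 = 19
Alice: 434 × 7/19 = 159.89
Bob: 434 × 1/19 = 22.84
Carol: 434 × 4/19 = 91.37
Dave: 434 × 7/19 = 159.89
= Alice: $159.89, Bob: $22.84, Carol: $91.37, Dave: $159.89

Alice: $159.89, Bob: $22.84, Carol: $91.37, Dave: $159.89


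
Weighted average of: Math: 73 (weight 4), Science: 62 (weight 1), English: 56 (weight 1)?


Numerator = 73×4 + 62×1 + 56×1
= 292 + 62 + 56
= 410
Total weight = 6
Weighted avg = 410/6
= 68.33

68.33


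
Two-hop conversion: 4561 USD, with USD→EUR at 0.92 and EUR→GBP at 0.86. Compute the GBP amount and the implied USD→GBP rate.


Step 1: 4561 USD × 0.92 = 4196.12 EUR
Step 2: 4196.12 EUR × 0.86 = 3608.66 GBP
Implied rate USD→GBP = 0.92 × 0.86 = 0.7912
= 3608.66 GBP; implied rate 0.7912 GBP/USD

3608.66 GBP; implied rate 0.7912 GBP/USD


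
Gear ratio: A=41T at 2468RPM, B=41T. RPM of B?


Gear ratio = 41:41 = 1:1
RPM_B = RPM_A × (teeth_A / teeth_B)
= 2468 × (41/41)
= 2468.0 RPM

2468.0 RPM


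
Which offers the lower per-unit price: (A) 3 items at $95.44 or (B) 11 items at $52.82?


Deal A: $95.44/3 = $31.8133/unit
Deal B: $52.82/11 = $4.8018/unit
B is cheaper per unit
= Deal B

Deal B


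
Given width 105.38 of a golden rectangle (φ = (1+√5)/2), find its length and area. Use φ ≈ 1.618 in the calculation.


φ = (1 + √5) / 2 ≈ 1.618
Length = width × φ = 105.38 × 1.618 = 170.50484
≈ 170.50
Area = width × length = 105.38 × 170.50484 = 17967.8000392 ≈ 17967.80
= Length: 170.50, Area: 17967.80

Length: 170.50, Area: 17967.80


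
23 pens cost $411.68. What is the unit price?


Unit rate = total / quantity
= 411.68 / 23
= $17.90 per unit

$17.90 per unit


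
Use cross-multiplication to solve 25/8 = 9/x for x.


Cross multiply: 25 × x = 8 × 9
25x = 72
x = 72 / 25
= 2.88

2.88


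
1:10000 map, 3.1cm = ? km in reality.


Real distance = map distance × scale
= 3.1cm × 10000
= 31000 cm = 310.0 m
= 0.310 km

0.310 km


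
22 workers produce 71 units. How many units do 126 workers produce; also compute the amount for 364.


Direct proportion: y/x = constant
k = 71/22 ≈ 3.2273
y at x=126: k × 126 = 71 × 126 / 22 = 8946/22 ≈ 406.64
y at x=364: k × 364 = 71 × 364 / 22 = 25844/22 ≈ 1174.73
= 406.64 and 1174.73

406.64 and 1174.73


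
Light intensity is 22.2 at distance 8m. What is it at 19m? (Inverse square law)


I₁d₁² = I₂d₂²
I₂ = I₁ × (d₁/d₂)²
= 22.2 × (8/19)²
= 22.2 × 64/361
= 1420.8/361
≈ 3.9357

3.9357


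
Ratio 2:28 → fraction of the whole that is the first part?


Total parts = 2 + 28 = 30
First part: 2/30 = 1/15
= 1/15

1/15


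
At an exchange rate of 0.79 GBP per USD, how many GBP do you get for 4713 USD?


Amount × rate = 4713 × 0.79
= 3723.27 GBP

3723.27 GBP


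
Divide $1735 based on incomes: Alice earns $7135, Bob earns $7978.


Total income = 7135 + 7978 = $15113
Alice: $1735 × 7135/15113 = $819.11
Bob: $1735 × 7978/15113 = $915.89
= Alice: $819.11, Bob: $915.89

Alice: $819.11, Bob: $915.89


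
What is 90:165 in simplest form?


GCD(90, 165) = 15
90/15 : 165/15
= 6:11

6:11


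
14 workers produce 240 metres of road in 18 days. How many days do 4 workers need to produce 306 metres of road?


Days ∝ work / workers, so d₂ = d₁ × (m₁/m₂) × (w₂/w₁)
Workers factor (inverse): 14/4 = 3.5000
Work factor (direct): 306/240 = 1.2750
d₂ = 18 × 14/4 × 306/240 = (18 × 14 × 306) / (4 × 240) = 77112/960
≈ 80.33 days

80.33 days


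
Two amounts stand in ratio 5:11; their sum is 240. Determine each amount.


Let A = 5k, B = 11k.
5k + 11k = 240
16k = 240 → k = 240/16 = 15
A = 5×15 = 75, B = 11×15 = 165
= A = 75, B = 165

A = 75, B = 165


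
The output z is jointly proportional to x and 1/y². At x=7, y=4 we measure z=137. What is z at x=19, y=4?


z = k·x/y²
Solve for k using the known point: k = z·y²/x = 137×16/7 = 2192/7 ≈ 313.1429
Now evaluate at x=19, y=4:
z = k × 19 / 16 = (2192 × 19) / (7 × 16) = 41648/112
≈ 371.8571

371.8571


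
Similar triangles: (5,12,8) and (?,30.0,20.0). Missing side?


Scale factor = 30.0/12 = 2.5
Missing side = 5 × 2.5
= 12.5

12.5


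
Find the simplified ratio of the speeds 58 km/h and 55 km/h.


Ratio = 58:55
GCD = 1
Simplified = 58:55
Time ratio (same distance) = 55:58
Speed ratio = 58:55

58:55


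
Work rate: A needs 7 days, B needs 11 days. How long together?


Rate of A = 1/7 per day
Rate of B = 1/11 per day
Combined rate = 1/7 + 1/11 = 18/77 ≈ 0.2338 per day
Days = 1 / combined rate = 77/18
≈ 4.28 days

4.28 days


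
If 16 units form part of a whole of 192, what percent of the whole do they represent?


Percentage = (part / whole) × 100
= (16 / 192) × 100
≈ 8.33%

8.33%


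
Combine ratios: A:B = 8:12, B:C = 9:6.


Match B: multiply A:B by 9 → 72:108
Multiply B:C by 12 → 108:72
Combined: 72:108:72
GCD = 36
= 2:3:2

2:3:2


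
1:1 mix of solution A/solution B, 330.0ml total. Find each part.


Total parts = 1 + 1 = 2
solution A: 330.0 × 1/2 = 165.0ml
solution B: 330.0 × 1/2 = 165.0ml
= 165.0ml and 165.0ml

165.0ml and 165.0ml
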